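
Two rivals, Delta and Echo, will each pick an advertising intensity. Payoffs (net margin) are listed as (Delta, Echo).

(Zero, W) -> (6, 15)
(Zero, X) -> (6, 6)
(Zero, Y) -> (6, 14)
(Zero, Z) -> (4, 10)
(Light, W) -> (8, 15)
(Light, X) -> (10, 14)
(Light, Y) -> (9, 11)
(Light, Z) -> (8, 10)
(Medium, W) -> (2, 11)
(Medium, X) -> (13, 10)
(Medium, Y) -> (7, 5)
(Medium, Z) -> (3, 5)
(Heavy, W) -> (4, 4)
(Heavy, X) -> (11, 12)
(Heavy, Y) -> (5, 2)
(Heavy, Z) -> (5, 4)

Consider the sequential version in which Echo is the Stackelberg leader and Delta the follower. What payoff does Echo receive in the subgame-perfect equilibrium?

Delta best-responds to each possible Echo move:
- W → Delta plays Light (best of 6, 8, 2, 4); Echo gets 15.
- X → Delta plays Medium (best of 6, 10, 13, 11); Echo gets 10.
- Y → Delta plays Light (best of 6, 9, 7, 5); Echo gets 11.
- Z → Delta plays Light (best of 4, 8, 3, 5); Echo gets 10.
Echo's induced payoffs are 15, 10, 11, 10, so Echo commits to W. Subgame-perfect outcome: (Light, W) with payoffs (8, 15).

15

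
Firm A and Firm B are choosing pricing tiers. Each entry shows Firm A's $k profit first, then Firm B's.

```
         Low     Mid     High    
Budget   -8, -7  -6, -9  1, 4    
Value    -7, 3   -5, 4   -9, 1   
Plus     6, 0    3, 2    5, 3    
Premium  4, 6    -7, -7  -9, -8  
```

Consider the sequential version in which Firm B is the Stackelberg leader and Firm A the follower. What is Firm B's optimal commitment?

Backward induction with Firm B moving first.
- Low: Firm A compares -8, -7, 6, 4 and picks Plus; Firm B would get 0.
- Mid: Firm A compares -6, -5, 3, -7 and picks Plus; Firm B would get 2.
- High: Firm A compares 1, -9, 5, -9 and picks Plus; Firm B would get 3.
Firm B's induced payoffs are 0, 2, 3, so Firm B commits to High. Subgame-perfect outcome: (Plus, High) with payoffs (5, 3).

High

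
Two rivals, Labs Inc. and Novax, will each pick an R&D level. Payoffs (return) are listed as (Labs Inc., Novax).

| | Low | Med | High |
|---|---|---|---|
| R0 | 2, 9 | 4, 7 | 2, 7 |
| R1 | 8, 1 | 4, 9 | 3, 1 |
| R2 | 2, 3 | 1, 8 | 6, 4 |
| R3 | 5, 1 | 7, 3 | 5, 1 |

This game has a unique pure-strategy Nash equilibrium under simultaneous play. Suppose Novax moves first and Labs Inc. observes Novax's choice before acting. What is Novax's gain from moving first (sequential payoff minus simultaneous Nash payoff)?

1

Backward induction with Novax moving first.
- Low: Labs Inc. compares 2, 8, 2, 5 and picks R1; Novax would get 1.
- Med: Labs Inc. compares 4, 4, 1, 7 and picks R3; Novax would get 3.
- High: Labs Inc. compares 2, 3, 6, 5 and picks R2; Novax would get 4.
Among 1, 3, 4, the best is 4 at High. Subgame-perfect outcome: (R2, High) with payoffs (6, 4).
Now find the simultaneous Nash equilibrium.
Labs Inc.'s best replies: Low→R1; Med→R3; High→R2.
Novax's best replies: R0→Low; R1→Med; R2→Med; R3→Med.
Only (R3, Med) has each player best-responding; Nash payoffs (7, 3).
Novax's commitment gain: 4 − 3 = 1.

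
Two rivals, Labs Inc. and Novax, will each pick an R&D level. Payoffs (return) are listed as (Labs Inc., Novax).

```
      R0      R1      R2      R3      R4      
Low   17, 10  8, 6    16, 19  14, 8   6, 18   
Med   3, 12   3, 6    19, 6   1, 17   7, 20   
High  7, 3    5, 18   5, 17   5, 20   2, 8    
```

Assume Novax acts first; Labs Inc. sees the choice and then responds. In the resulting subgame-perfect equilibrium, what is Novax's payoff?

20

Work backward from Labs Inc.'s decision.
- R0: Labs Inc. compares 17, 3, 7 and picks Low; Novax would get 10.
- R1: Labs Inc. compares 8, 3, 5 and picks Low; Novax would get 6.
- R2: Labs Inc. compares 16, 19, 5 and picks Med; Novax would get 6.
- R3: Labs Inc. compares 14, 1, 5 and picks Low; Novax would get 8.
- R4: Labs Inc. compares 6, 7, 2 and picks Med; Novax would get 20.
Maximizing over 10, 6, 6, 8, 20, Novax chooses R4. Subgame-perfect outcome: (Med, R4) with payoffs (7, 20).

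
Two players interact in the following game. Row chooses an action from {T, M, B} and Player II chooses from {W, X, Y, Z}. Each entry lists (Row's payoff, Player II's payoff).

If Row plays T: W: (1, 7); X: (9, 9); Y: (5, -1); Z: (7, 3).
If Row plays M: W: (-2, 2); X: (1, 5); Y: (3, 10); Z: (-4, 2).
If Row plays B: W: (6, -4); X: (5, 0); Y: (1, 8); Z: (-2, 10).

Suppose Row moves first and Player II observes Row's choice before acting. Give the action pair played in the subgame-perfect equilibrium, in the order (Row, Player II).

(T, X)

Solve by backward induction (Row leads).
- T: Player II compares 7, 9, -1, 3 and picks X; Row would get 9.
- M: Player II compares 2, 5, 10, 2 and picks Y; Row would get 3.
- B: Player II compares -4, 0, 8, 10 and picks Z; Row would get -2.
Among 9, 3, -2, the best is 9 at T. Subgame-perfect outcome: (T, X) with payoffs (9, 9).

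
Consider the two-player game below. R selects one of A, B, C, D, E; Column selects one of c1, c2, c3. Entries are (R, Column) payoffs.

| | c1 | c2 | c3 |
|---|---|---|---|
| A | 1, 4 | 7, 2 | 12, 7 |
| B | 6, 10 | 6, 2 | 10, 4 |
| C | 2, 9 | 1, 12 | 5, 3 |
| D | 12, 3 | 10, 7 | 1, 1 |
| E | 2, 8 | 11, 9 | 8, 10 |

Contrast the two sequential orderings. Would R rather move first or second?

first

If R leads: Column's best replies are A→c3, B→c1, C→c2, D→c2, E→c3; R's induced payoffs 12, 6, 1, 10, 8; outcome (A, c3), payoffs (12, 7).
If Column leads: R's best replies are c1→D, c2→E, c3→A; Column's induced payoffs 3, 9, 7; outcome (E, c2), payoffs (11, 9).
R gets 12 moving first and 11 moving second, so R prefers to move first.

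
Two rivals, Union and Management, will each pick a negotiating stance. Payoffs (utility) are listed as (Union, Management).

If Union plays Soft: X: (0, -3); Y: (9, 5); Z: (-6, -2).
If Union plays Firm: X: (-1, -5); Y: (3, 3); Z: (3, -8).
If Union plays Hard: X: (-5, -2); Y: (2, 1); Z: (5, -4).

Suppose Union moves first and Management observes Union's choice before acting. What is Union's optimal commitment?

Backward induction with Union moving first.
- Soft: BR = Y, leader payoff 9.
- Firm: BR = Y, leader payoff 3.
- Hard: BR = Y, leader payoff 2.
Among 9, 3, 2, the best is 9 at Soft. Subgame-perfect outcome: (Soft, Y) with payoffs (9, 5).

Soft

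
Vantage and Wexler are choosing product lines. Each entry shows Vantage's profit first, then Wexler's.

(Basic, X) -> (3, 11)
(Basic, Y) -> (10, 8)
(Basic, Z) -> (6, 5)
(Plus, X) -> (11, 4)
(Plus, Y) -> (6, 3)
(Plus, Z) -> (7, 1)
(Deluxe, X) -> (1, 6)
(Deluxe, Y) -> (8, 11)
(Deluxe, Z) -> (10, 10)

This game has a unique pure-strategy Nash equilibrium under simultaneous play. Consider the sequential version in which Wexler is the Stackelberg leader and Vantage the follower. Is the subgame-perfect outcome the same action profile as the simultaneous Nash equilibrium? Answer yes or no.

Solve by backward induction (Wexler leads).
- X: Vantage compares 3, 11, 1 and picks Plus; Wexler would get 4.
- Y: Vantage compares 10, 6, 8 and picks Basic; Wexler would get 8.
- Z: Vantage compares 6, 7, 10 and picks Deluxe; Wexler would get 10.
Among 4, 8, 10, the best is 10 at Z. Subgame-perfect outcome: (Deluxe, Z) with payoffs (10, 10).
Under simultaneous play:
Vantage's best replies: X→Plus; Y→Basic; Z→Deluxe.
Wexler's best replies: Basic→X; Plus→X; Deluxe→Y.
Only (Plus, X) has each player best-responding; Nash payoffs (11, 4).
Sequential outcome (Deluxe, Z) differs from the Nash profile (Plus, X).

no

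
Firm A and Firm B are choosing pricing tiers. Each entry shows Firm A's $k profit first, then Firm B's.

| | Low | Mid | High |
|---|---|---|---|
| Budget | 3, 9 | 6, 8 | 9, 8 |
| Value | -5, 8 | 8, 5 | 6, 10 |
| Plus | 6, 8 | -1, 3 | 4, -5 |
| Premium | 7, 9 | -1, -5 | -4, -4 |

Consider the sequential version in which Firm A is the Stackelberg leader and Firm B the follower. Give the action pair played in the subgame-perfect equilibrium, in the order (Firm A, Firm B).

(Premium, Low)

Firm B best-responds to each possible Firm A move:
- Budget → Firm B plays Low (best of 9, 8, 8); Firm A gets 3.
- Value → Firm B plays High (best of 8, 5, 10); Firm A gets 6.
- Plus → Firm B plays Low (best of 8, 3, -5); Firm A gets 6.
- Premium → Firm B plays Low (best of 9, -5, -4); Firm A gets 7.
Maximizing over 3, 6, 6, 7, Firm A chooses Premium. Subgame-perfect outcome: (Premium, Low) with payoffs (7, 9).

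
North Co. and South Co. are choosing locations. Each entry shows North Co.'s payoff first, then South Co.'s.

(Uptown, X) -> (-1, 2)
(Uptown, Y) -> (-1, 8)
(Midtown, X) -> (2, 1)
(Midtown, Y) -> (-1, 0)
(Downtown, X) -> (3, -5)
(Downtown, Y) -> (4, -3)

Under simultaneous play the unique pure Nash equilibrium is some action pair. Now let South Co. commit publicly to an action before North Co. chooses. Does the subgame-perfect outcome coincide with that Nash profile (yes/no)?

Solve by backward induction (South Co. leads).
- X → North Co. plays Downtown (best of -1, 2, 3); South Co. gets -5.
- Y → North Co. plays Downtown (best of -1, -1, 4); South Co. gets -3.
Among -5, -3, the best is -3 at Y. Subgame-perfect outcome: (Downtown, Y) with payoffs (4, -3).
Now find the simultaneous Nash equilibrium.
North Co.'s best replies: X→Downtown; Y→Downtown.
South Co.'s best replies: Uptown→Y; Midtown→X; Downtown→Y.
The unique mutual best reply is (Downtown, Y), giving (4, -3).
Sequential outcome (Downtown, Y) coincides with the Nash profile (Downtown, Y).

yes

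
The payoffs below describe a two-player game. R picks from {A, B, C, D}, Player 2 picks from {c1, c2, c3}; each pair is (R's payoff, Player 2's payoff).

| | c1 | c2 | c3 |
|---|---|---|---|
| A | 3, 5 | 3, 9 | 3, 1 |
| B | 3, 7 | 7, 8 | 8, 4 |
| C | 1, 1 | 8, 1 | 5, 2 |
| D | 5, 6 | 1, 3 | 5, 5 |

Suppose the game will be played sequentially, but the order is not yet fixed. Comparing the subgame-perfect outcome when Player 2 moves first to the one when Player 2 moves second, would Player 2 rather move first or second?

second

If R leads: Player 2's best replies are A→c2, B→c2, C→c3, D→c1; R's induced payoffs 3, 7, 5, 5; outcome (B, c2), payoffs (7, 8).
If Player 2 leads: R's best replies are c1→D, c2→C, c3→B; Player 2's induced payoffs 6, 1, 4; outcome (D, c1), payoffs (5, 6).
Player 2 gets 6 moving first and 8 moving second, so Player 2 prefers to move second.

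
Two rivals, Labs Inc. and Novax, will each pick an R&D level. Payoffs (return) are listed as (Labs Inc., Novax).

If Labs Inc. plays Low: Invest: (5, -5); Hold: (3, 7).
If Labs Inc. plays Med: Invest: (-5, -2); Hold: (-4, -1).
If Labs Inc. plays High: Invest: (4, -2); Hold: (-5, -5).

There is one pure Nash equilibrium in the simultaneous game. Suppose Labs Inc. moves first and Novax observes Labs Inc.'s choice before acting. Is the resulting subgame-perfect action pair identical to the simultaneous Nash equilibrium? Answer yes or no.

Backward induction with Labs Inc. moving first.
- Low → Novax plays Hold (best of -5, 7); Labs Inc. gets 3.
- Med → Novax plays Hold (best of -2, -1); Labs Inc. gets -4.
- High → Novax plays Invest (best of -2, -5); Labs Inc. gets 4.
Maximizing over 3, -4, 4, Labs Inc. chooses High. Subgame-perfect outcome: (High, Invest) with payoffs (4, -2).
Now find the simultaneous Nash equilibrium.
Labs Inc.'s best replies: Invest→Low; Hold→Low.
Novax's best replies: Low→Hold; Med→Hold; High→Invest.
The unique mutual best reply is (Low, Hold), giving (3, 7).
Sequential outcome (High, Invest) differs from the Nash profile (Low, Hold).

no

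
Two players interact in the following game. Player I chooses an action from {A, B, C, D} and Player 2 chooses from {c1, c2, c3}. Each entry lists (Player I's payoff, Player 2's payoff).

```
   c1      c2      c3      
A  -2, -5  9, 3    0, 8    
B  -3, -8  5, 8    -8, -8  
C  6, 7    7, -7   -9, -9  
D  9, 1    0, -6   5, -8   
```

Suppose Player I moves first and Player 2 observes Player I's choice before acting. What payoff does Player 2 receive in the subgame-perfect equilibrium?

Player 2 best-responds to each possible Player I move:
- A: BR = c3, leader payoff 0.
- B: BR = c2, leader payoff 5.
- C: BR = c1, leader payoff 6.
- D: BR = c1, leader payoff 9.
Player I's induced payoffs are 0, 5, 6, 9, so Player I commits to D. Subgame-perfect outcome: (D, c1) with payoffs (9, 1).

1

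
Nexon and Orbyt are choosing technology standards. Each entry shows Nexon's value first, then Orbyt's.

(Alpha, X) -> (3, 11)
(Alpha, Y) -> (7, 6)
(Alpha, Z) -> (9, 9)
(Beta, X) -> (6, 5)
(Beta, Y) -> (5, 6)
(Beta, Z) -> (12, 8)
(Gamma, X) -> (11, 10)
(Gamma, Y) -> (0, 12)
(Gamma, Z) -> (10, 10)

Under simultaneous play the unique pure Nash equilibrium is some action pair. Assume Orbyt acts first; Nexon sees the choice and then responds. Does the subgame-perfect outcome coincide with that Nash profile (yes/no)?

Nexon best-responds to each possible Orbyt move:
- X: Nexon compares 3, 6, 11 and picks Gamma; Orbyt would get 10.
- Y: Nexon compares 7, 5, 0 and picks Alpha; Orbyt would get 6.
- Z: Nexon compares 9, 12, 10 and picks Beta; Orbyt would get 8.
Among 10, 6, 8, the best is 10 at X. Subgame-perfect outcome: (Gamma, X) with payoffs (11, 10).
For the simultaneous game, intersect best replies.
Nexon's best replies: X→Gamma; Y→Alpha; Z→Beta.
Orbyt's best replies: Alpha→X; Beta→Z; Gamma→Y.
Only (Beta, Z) has each player best-responding; Nash payoffs (12, 8).
Sequential outcome (Gamma, X) differs from the Nash profile (Beta, Z).

no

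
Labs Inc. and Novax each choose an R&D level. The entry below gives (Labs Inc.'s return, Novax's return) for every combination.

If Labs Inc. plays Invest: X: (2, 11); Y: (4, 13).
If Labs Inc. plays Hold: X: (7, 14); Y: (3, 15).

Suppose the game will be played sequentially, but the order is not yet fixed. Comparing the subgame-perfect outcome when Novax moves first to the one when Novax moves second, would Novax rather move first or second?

If Labs Inc. leads: Novax's best replies are Invest→Y, Hold→Y; Labs Inc.'s induced payoffs 4, 3; outcome (Invest, Y), payoffs (4, 13).
If Novax leads: Labs Inc.'s best replies are X→Hold, Y→Invest; Novax's induced payoffs 14, 13; outcome (Hold, X), payoffs (7, 14).
Novax gets 14 moving first and 13 moving second, so Novax prefers to move first.

first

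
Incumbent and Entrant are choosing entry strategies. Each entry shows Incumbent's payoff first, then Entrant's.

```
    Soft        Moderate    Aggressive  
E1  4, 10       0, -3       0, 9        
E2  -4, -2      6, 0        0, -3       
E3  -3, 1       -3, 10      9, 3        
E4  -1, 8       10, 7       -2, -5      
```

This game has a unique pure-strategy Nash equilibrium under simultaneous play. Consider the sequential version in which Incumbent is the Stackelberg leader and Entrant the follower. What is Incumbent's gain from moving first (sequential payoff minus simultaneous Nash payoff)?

2

Work backward from Entrant's decision.
- E1: BR = Soft, leader payoff 4.
- E2: BR = Moderate, leader payoff 6.
- E3: BR = Moderate, leader payoff -3.
- E4: BR = Soft, leader payoff -1.
Among 4, 6, -3, -1, the best is 6 at E2. Subgame-perfect outcome: (E2, Moderate) with payoffs (6, 0).
For the simultaneous game, intersect best replies.
Incumbent's best replies: Soft→E1; Moderate→E4; Aggressive→E3.
Entrant's best replies: E1→Soft; E2→Moderate; E3→Moderate; E4→Soft.
Only (E1, Soft) has each player best-responding; Nash payoffs (4, 10).
Incumbent's commitment gain: 6 − 4 = 2.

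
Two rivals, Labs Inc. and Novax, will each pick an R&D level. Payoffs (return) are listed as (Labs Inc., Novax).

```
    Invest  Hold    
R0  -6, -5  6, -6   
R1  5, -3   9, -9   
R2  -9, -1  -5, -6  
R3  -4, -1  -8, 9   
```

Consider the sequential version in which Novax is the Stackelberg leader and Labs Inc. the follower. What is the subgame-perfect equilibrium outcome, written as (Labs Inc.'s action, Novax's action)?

Labs Inc. best-responds to each possible Novax move:
- Invest → Labs Inc. plays R1 (best of -6, 5, -9, -4); Novax gets -3.
- Hold → Labs Inc. plays R1 (best of 6, 9, -5, -8); Novax gets -9.
Among -3, -9, the best is -3 at Invest. Subgame-perfect outcome: (R1, Invest) with payoffs (5, -3).

(R1, Invest)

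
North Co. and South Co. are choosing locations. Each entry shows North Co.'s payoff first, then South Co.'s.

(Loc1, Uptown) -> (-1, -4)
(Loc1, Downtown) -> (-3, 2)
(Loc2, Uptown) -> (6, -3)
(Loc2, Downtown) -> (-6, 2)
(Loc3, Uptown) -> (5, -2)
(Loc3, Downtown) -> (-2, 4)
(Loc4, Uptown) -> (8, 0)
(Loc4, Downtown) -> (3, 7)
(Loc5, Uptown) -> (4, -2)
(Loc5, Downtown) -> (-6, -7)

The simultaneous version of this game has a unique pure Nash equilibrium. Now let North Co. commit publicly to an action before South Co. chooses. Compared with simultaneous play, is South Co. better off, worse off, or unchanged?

worse off

Solve by backward induction (North Co. leads).
- Loc1: South Co. compares -4, 2 and picks Downtown; North Co. would get -3.
- Loc2: South Co. compares -3, 2 and picks Downtown; North Co. would get -6.
- Loc3: South Co. compares -2, 4 and picks Downtown; North Co. would get -2.
- Loc4: South Co. compares 0, 7 and picks Downtown; North Co. would get 3.
- Loc5: South Co. compares -2, -7 and picks Uptown; North Co. would get 4.
Among -3, -6, -2, 3, 4, the best is 4 at Loc5. Subgame-perfect outcome: (Loc5, Uptown) with payoffs (4, -2).
For the simultaneous game, intersect best replies.
North Co.'s best replies: Uptown→Loc4; Downtown→Loc4.
South Co.'s best replies: Loc1→Downtown; Loc2→Downtown; Loc3→Downtown; Loc4→Downtown; Loc5→Uptown.
Only (Loc4, Downtown) has each player best-responding; Nash payoffs (3, 7).
South Co. earns -2 sequentially versus 7 at the Nash outcome: worse off.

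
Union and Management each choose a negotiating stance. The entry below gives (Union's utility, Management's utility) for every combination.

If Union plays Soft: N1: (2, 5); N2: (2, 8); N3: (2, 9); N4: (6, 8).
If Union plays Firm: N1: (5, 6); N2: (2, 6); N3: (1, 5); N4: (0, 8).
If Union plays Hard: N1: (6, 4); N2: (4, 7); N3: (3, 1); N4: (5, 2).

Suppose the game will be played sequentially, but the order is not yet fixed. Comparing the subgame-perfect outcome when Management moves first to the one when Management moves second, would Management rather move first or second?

first

If Union leads: Management's best replies are Soft→N3, Firm→N4, Hard→N2; Union's induced payoffs 2, 0, 4; outcome (Hard, N2), payoffs (4, 7).
If Management leads: Union's best replies are N1→Hard, N2→Hard, N3→Hard, N4→Soft; Management's induced payoffs 4, 7, 1, 8; outcome (Soft, N4), payoffs (6, 8).
Management gets 8 moving first and 7 moving second, so Management prefers to move first.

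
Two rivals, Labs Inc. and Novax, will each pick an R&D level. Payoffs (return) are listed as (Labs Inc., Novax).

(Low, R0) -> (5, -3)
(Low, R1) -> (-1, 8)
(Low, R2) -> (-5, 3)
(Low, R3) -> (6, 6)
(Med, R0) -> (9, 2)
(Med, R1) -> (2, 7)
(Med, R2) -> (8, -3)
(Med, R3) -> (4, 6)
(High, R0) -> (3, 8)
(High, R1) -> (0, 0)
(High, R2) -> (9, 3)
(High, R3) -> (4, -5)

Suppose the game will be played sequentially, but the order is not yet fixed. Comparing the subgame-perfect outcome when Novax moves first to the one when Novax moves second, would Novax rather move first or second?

second

If Labs Inc. leads: Novax's best replies are Low→R1, Med→R1, High→R0; Labs Inc.'s induced payoffs -1, 2, 3; outcome (High, R0), payoffs (3, 8).
If Novax leads: Labs Inc.'s best replies are R0→Med, R1→Med, R2→High, R3→Low; Novax's induced payoffs 2, 7, 3, 6; outcome (Med, R1), payoffs (2, 7).
Novax gets 7 moving first and 8 moving second, so Novax prefers to move second.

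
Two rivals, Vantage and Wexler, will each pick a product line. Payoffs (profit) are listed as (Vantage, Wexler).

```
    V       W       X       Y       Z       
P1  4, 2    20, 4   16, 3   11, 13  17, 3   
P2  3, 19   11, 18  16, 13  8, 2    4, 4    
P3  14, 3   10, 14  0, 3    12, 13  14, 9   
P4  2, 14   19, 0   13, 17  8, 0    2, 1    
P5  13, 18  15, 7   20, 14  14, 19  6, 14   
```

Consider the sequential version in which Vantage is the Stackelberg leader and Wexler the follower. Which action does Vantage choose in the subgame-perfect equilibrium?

P5

Solve by backward induction (Vantage leads).
- P1: BR = Y, leader payoff 11.
- P2: BR = V, leader payoff 3.
- P3: BR = W, leader payoff 10.
- P4: BR = X, leader payoff 13.
- P5: BR = Y, leader payoff 14.
Maximizing over 11, 3, 10, 13, 14, Vantage chooses P5. Subgame-perfect outcome: (P5, Y) with payoffs (14, 19).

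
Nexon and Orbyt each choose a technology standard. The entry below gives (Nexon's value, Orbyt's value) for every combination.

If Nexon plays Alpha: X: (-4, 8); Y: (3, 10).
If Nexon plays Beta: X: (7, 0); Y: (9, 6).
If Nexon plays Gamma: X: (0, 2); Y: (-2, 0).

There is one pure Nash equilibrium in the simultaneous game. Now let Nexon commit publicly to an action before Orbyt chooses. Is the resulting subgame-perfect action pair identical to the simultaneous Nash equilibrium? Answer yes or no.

yes

Backward induction with Nexon moving first.
- Alpha → Orbyt plays Y (best of 8, 10); Nexon gets 3.
- Beta → Orbyt plays Y (best of 0, 6); Nexon gets 9.
- Gamma → Orbyt plays X (best of 2, 0); Nexon gets 0.
Maximizing over 3, 9, 0, Nexon chooses Beta. Subgame-perfect outcome: (Beta, Y) with payoffs (9, 6).
For the simultaneous game, intersect best replies.
Nexon's best replies: X→Beta; Y→Beta.
Orbyt's best replies: Alpha→Y; Beta→Y; Gamma→X.
The unique mutual best reply is (Beta, Y), giving (9, 6).
Sequential outcome (Beta, Y) coincides with the Nash profile (Beta, Y).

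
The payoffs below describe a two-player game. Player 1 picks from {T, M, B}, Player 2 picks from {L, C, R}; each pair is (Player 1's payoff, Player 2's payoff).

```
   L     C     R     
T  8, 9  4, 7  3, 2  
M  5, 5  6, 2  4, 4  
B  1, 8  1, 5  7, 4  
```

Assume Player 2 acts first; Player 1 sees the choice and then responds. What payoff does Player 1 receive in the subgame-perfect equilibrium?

Player 1 best-responds to each possible Player 2 move:
- L: Player 1 compares 8, 5, 1 and picks T; Player 2 would get 9.
- C: Player 1 compares 4, 6, 1 and picks M; Player 2 would get 2.
- R: Player 1 compares 3, 4, 7 and picks B; Player 2 would get 4.
Maximizing over 9, 2, 4, Player 2 chooses L. Subgame-perfect outcome: (T, L) with payoffs (8, 9).

8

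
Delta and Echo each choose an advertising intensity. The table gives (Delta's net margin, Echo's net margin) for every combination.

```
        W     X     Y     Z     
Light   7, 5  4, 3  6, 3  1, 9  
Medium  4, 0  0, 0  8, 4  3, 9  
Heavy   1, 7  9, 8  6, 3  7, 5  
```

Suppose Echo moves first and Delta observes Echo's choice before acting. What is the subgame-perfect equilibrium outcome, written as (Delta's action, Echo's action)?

Backward induction with Echo moving first.
- W: BR = Light, leader payoff 5.
- X: BR = Heavy, leader payoff 8.
- Y: BR = Medium, leader payoff 4.
- Z: BR = Heavy, leader payoff 5.
Maximizing over 5, 8, 4, 5, Echo chooses X. Subgame-perfect outcome: (Heavy, X) with payoffs (9, 8).

(Heavy, X)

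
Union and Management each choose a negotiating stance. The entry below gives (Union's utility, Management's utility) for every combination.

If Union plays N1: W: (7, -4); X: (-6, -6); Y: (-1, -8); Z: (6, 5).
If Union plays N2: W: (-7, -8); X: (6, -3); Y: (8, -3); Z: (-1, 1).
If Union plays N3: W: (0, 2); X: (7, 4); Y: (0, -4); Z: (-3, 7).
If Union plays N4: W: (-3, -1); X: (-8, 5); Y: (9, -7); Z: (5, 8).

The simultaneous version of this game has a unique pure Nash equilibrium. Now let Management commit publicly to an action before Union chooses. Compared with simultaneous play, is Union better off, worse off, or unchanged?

unchanged

Solve by backward induction (Management leads).
- W → Union plays N1 (best of 7, -7, 0, -3); Management gets -4.
- X → Union plays N3 (best of -6, 6, 7, -8); Management gets 4.
- Y → Union plays N4 (best of -1, 8, 0, 9); Management gets -7.
- Z → Union plays N1 (best of 6, -1, -3, 5); Management gets 5.
Management's induced payoffs are -4, 4, -7, 5, so Management commits to Z. Subgame-perfect outcome: (N1, Z) with payoffs (6, 5).
Under simultaneous play:
Union's best replies: W→N1; X→N3; Y→N4; Z→N1.
Management's best replies: N1→Z; N2→Z; N3→Z; N4→Z.
The unique mutual best reply is (N1, Z), giving (6, 5).
Union earns 6 sequentially versus 6 at the Nash outcome: unchanged.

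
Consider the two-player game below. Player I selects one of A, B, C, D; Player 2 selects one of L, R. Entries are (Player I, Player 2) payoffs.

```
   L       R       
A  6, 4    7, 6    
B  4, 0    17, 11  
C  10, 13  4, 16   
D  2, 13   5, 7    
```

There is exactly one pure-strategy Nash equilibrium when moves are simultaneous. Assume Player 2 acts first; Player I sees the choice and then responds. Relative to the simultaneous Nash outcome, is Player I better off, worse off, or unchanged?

worse off

Solve by backward induction (Player 2 leads).
- L: Player I compares 6, 4, 10, 2 and picks C; Player 2 would get 13.
- R: Player I compares 7, 17, 4, 5 and picks B; Player 2 would get 11.
Player 2's induced payoffs are 13, 11, so Player 2 commits to L. Subgame-perfect outcome: (C, L) with payoffs (10, 13).
For the simultaneous game, intersect best replies.
Player I's best replies: L→C; R→B.
Player 2's best replies: A→R; B→R; C→R; D→L.
The unique mutual best reply is (B, R), giving (17, 11).
Player I earns 10 sequentially versus 17 at the Nash outcome: worse off.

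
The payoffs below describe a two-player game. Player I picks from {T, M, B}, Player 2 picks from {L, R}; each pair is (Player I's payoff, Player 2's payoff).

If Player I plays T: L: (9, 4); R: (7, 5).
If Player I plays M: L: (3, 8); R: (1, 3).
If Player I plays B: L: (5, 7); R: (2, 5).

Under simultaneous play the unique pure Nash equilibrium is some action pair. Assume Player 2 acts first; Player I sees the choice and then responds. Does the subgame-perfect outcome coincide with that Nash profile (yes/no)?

Solve by backward induction (Player 2 leads).
- L → Player I plays T (best of 9, 3, 5); Player 2 gets 4.
- R → Player I plays T (best of 7, 1, 2); Player 2 gets 5.
Among 4, 5, the best is 5 at R. Subgame-perfect outcome: (T, R) with payoffs (7, 5).
Under simultaneous play:
Player I's best replies: L→T; R→T.
Player 2's best replies: T→R; M→L; B→L.
The unique mutual best reply is (T, R), giving (7, 5).
Sequential outcome (T, R) coincides with the Nash profile (T, R).

yes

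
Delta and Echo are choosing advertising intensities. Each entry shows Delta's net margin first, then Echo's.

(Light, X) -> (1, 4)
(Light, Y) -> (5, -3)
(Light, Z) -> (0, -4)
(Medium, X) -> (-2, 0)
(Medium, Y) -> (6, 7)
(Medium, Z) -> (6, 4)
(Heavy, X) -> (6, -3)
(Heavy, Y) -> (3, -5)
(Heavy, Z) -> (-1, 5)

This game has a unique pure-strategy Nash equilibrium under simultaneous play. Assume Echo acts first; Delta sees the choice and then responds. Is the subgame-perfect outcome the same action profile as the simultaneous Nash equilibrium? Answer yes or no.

yes

Backward induction with Echo moving first.
- X: Delta compares 1, -2, 6 and picks Heavy; Echo would get -3.
- Y: Delta compares 5, 6, 3 and picks Medium; Echo would get 7.
- Z: Delta compares 0, 6, -1 and picks Medium; Echo would get 4.
Maximizing over -3, 7, 4, Echo chooses Y. Subgame-perfect outcome: (Medium, Y) with payoffs (6, 7).
For the simultaneous game, intersect best replies.
Delta's best replies: X→Heavy; Y→Medium; Z→Medium.
Echo's best replies: Light→X; Medium→Y; Heavy→Z.
The unique mutual best reply is (Medium, Y), giving (6, 7).
Sequential outcome (Medium, Y) coincides with the Nash profile (Medium, Y).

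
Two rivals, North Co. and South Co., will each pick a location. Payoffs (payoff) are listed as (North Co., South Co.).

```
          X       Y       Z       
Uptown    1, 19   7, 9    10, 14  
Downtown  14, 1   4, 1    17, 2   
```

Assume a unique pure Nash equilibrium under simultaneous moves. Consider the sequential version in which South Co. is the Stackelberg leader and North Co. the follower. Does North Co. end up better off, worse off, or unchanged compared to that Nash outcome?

Backward induction with South Co. moving first.
- X: BR = Downtown, leader payoff 1.
- Y: BR = Uptown, leader payoff 9.
- Z: BR = Downtown, leader payoff 2.
Among 1, 9, 2, the best is 9 at Y. Subgame-perfect outcome: (Uptown, Y) with payoffs (7, 9).
Under simultaneous play:
North Co.'s best replies: X→Downtown; Y→Uptown; Z→Downtown.
South Co.'s best replies: Uptown→X; Downtown→Z.
Only (Downtown, Z) has each player best-responding; Nash payoffs (17, 2).
North Co. earns 7 sequentially versus 17 at the Nash outcome: worse off.

worse off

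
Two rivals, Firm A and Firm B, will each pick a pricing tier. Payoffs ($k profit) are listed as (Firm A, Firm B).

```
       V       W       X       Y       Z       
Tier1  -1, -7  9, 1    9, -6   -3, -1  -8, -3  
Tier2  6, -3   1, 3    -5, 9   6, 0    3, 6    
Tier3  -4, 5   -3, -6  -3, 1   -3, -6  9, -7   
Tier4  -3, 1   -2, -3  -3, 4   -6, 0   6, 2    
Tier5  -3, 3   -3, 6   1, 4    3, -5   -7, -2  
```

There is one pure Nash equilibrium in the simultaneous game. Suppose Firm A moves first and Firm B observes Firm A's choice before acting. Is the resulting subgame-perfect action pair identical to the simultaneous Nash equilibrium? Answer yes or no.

yes

Work backward from Firm B's decision.
- Tier1: Firm B compares -7, 1, -6, -1, -3 and picks W; Firm A would get 9.
- Tier2: Firm B compares -3, 3, 9, 0, 6 and picks X; Firm A would get -5.
- Tier3: Firm B compares 5, -6, 1, -6, -7 and picks V; Firm A would get -4.
- Tier4: Firm B compares 1, -3, 4, 0, 2 and picks X; Firm A would get -3.
- Tier5: Firm B compares 3, 6, 4, -5, -2 and picks W; Firm A would get -3.
Firm A's induced payoffs are 9, -5, -4, -3, -3, so Firm A commits to Tier1. Subgame-perfect outcome: (Tier1, W) with payoffs (9, 1).
Now find the simultaneous Nash equilibrium.
Firm A's best replies: V→Tier2; W→Tier1; X→Tier1; Y→Tier2; Z→Tier3.
Firm B's best replies: Tier1→W; Tier2→X; Tier3→V; Tier4→X; Tier5→W.
Only (Tier1, W) has each player best-responding; Nash payoffs (9, 1).
Sequential outcome (Tier1, W) coincides with the Nash profile (Tier1, W).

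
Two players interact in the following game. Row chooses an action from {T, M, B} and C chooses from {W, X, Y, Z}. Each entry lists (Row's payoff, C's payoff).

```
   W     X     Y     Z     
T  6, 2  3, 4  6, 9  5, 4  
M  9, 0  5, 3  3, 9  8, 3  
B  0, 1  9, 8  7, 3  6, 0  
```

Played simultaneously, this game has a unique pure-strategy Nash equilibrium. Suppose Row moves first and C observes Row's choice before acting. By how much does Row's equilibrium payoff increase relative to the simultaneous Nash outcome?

0

Solve by backward induction (Row leads).
- T: C compares 2, 4, 9, 4 and picks Y; Row would get 6.
- M: C compares 0, 3, 9, 3 and picks Y; Row would get 3.
- B: C compares 1, 8, 3, 0 and picks X; Row would get 9.
Row's induced payoffs are 6, 3, 9, so Row commits to B. Subgame-perfect outcome: (B, X) with payoffs (9, 8).
For the simultaneous game, intersect best replies.
Row's best replies: W→M; X→B; Y→B; Z→M.
C's best replies: T→Y; M→Y; B→X.
The unique mutual best reply is (B, X), giving (9, 8).
Row's commitment gain: 9 − 9 = 0.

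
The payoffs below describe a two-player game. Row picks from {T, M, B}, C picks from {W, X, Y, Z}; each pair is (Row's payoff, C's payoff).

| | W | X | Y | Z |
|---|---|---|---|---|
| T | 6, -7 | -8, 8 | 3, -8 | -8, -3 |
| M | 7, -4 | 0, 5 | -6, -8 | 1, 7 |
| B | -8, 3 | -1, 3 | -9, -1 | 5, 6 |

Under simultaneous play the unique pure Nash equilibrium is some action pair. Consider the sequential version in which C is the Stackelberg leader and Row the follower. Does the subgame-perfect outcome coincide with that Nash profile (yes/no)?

yes

Solve by backward induction (C leads).
- W: BR = M, leader payoff -4.
- X: BR = M, leader payoff 5.
- Y: BR = T, leader payoff -8.
- Z: BR = B, leader payoff 6.
Among -4, 5, -8, 6, the best is 6 at Z. Subgame-perfect outcome: (B, Z) with payoffs (5, 6).
For the simultaneous game, intersect best replies.
Row's best replies: W→M; X→M; Y→T; Z→B.
C's best replies: T→X; M→Z; B→Z.
The unique mutual best reply is (B, Z), giving (5, 6).
Sequential outcome (B, Z) coincides with the Nash profile (B, Z).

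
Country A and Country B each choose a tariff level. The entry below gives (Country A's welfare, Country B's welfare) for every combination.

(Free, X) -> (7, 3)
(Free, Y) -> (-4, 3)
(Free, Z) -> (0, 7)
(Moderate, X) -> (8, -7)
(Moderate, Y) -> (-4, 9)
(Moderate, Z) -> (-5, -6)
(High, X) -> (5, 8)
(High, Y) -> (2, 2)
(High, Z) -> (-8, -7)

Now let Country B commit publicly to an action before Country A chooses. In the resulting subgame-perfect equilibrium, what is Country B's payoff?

7

Country A best-responds to each possible Country B move:
- X: Country A compares 7, 8, 5 and picks Moderate; Country B would get -7.
- Y: Country A compares -4, -4, 2 and picks High; Country B would get 2.
- Z: Country A compares 0, -5, -8 and picks Free; Country B would get 7.
Country B's induced payoffs are -7, 2, 7, so Country B commits to Z. Subgame-perfect outcome: (Free, Z) with payoffs (0, 7).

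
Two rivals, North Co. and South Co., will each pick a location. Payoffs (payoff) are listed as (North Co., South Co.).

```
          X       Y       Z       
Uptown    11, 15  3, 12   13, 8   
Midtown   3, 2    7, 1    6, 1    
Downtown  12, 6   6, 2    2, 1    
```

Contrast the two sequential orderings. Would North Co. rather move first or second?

If North Co. leads: South Co.'s best replies are Uptown→X, Midtown→X, Downtown→X; North Co.'s induced payoffs 11, 3, 12; outcome (Downtown, X), payoffs (12, 6).
If South Co. leads: North Co.'s best replies are X→Downtown, Y→Midtown, Z→Uptown; South Co.'s induced payoffs 6, 1, 8; outcome (Uptown, Z), payoffs (13, 8).
North Co. gets 12 moving first and 13 moving second, so North Co. prefers to move second.

second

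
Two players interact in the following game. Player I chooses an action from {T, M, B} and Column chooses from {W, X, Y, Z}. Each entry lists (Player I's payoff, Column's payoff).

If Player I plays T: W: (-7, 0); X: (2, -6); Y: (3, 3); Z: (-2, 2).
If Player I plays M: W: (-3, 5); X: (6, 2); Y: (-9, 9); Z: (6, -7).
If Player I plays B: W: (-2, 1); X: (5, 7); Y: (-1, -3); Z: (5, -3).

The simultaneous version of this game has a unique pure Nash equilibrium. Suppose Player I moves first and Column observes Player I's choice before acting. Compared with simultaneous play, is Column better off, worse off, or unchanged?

Solve by backward induction (Player I leads).
- T → Column plays Y (best of 0, -6, 3, 2); Player I gets 3.
- M → Column plays Y (best of 5, 2, 9, -7); Player I gets -9.
- B → Column plays X (best of 1, 7, -3, -3); Player I gets 5.
Player I's induced payoffs are 3, -9, 5, so Player I commits to B. Subgame-perfect outcome: (B, X) with payoffs (5, 7).
For the simultaneous game, intersect best replies.
Player I's best replies: W→B; X→M; Y→T; Z→M.
Column's best replies: T→Y; M→Y; B→X.
The unique mutual best reply is (T, Y), giving (3, 3).
Column earns 7 sequentially versus 3 at the Nash outcome: better off.

better off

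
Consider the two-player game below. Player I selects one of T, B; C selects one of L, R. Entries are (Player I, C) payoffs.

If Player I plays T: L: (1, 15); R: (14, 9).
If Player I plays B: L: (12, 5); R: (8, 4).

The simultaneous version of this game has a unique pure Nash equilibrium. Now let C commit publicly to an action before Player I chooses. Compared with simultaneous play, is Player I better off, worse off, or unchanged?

Player I best-responds to each possible C move:
- L: BR = B, leader payoff 5.
- R: BR = T, leader payoff 9.
Maximizing over 5, 9, C chooses R. Subgame-perfect outcome: (T, R) with payoffs (14, 9).
For the simultaneous game, intersect best replies.
Player I's best replies: L→B; R→T.
C's best replies: T→L; B→L.
The unique mutual best reply is (B, L), giving (12, 5).
Player I earns 14 sequentially versus 12 at the Nash outcome: better off.

better off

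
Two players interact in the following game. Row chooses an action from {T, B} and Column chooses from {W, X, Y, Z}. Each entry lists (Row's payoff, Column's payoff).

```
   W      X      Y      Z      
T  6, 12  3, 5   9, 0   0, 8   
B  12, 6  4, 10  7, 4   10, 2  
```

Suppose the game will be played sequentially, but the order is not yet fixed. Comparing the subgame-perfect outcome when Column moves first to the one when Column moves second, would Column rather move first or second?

If Row leads: Column's best replies are T→W, B→X; Row's induced payoffs 6, 4; outcome (T, W), payoffs (6, 12).
If Column leads: Row's best replies are W→B, X→B, Y→T, Z→B; Column's induced payoffs 6, 10, 0, 2; outcome (B, X), payoffs (4, 10).
Column gets 10 moving first and 12 moving second, so Column prefers to move second.

second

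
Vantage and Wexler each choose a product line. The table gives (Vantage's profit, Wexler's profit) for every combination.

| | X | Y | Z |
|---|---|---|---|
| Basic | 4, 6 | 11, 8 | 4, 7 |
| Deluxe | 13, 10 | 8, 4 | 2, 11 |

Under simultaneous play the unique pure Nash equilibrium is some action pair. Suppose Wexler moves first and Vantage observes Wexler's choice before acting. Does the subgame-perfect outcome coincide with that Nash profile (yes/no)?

Solve by backward induction (Wexler leads).
- X → Vantage plays Deluxe (best of 4, 13); Wexler gets 10.
- Y → Vantage plays Basic (best of 11, 8); Wexler gets 8.
- Z → Vantage plays Basic (best of 4, 2); Wexler gets 7.
Maximizing over 10, 8, 7, Wexler chooses X. Subgame-perfect outcome: (Deluxe, X) with payoffs (13, 10).
Now find the simultaneous Nash equilibrium.
Vantage's best replies: X→Deluxe; Y→Basic; Z→Basic.
Wexler's best replies: Basic→Y; Deluxe→Z.
Only (Basic, Y) has each player best-responding; Nash payoffs (11, 8).
Sequential outcome (Deluxe, X) differs from the Nash profile (Basic, Y).

no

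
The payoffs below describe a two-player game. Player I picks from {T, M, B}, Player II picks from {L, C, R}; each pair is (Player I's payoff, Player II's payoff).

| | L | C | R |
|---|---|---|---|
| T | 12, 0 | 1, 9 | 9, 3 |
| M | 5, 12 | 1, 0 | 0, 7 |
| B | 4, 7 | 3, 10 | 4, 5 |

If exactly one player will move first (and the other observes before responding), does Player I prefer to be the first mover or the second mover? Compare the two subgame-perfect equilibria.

If Player I leads: Player II's best replies are T→C, M→L, B→C; Player I's induced payoffs 1, 5, 3; outcome (M, L), payoffs (5, 12).
If Player II leads: Player I's best replies are L→T, C→B, R→T; Player II's induced payoffs 0, 10, 3; outcome (B, C), payoffs (3, 10).
Player I gets 5 moving first and 3 moving second, so Player I prefers to move first.

first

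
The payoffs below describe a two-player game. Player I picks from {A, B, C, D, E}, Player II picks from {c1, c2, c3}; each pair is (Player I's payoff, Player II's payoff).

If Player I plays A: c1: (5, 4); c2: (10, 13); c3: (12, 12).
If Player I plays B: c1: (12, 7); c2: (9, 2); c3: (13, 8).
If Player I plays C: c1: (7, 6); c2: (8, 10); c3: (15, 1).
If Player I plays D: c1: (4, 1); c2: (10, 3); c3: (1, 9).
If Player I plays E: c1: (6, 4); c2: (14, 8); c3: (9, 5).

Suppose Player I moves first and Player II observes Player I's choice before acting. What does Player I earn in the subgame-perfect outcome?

14

Player II best-responds to each possible Player I move:
- A → Player II plays c2 (best of 4, 13, 12); Player I gets 10.
- B → Player II plays c3 (best of 7, 2, 8); Player I gets 13.
- C → Player II plays c2 (best of 6, 10, 1); Player I gets 8.
- D → Player II plays c3 (best of 1, 3, 9); Player I gets 1.
- E → Player II plays c2 (best of 4, 8, 5); Player I gets 14.
Maximizing over 10, 13, 8, 1, 14, Player I chooses E. Subgame-perfect outcome: (E, c2) with payoffs (14, 8).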